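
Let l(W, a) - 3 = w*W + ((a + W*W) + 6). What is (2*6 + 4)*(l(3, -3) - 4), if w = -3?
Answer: 32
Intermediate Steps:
l(W, a) = 9 + a + W**2 - 3*W (l(W, a) = 3 + (-3*W + ((a + W*W) + 6)) = 3 + (-3*W + ((a + W**2) + 6)) = 3 + (-3*W + (6 + a + W**2)) = 3 + (6 + a + W**2 - 3*W) = 9 + a + W**2 - 3*W)
(2*6 + 4)*(l(3, -3) - 4) = (2*6 + 4)*((9 - 3 + 3**2 - 3*3) - 4) = (12 + 4)*((9 - 3 + 9 - 9) - 4) = 16*(6 - 4) = 16*2 = 32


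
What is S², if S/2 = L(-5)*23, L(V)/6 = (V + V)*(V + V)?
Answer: 761760000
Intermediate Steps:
L(V) = 24*V² (L(V) = 6*((V + V)*(V + V)) = 6*((2*V)*(2*V)) = 6*(4*V²) = 24*V²)
S = 27600 (S = 2*((24*(-5)²)*23) = 2*((24*25)*23) = 2*(600*23) = 2*13800 = 27600)
S² = 27600² = 761760000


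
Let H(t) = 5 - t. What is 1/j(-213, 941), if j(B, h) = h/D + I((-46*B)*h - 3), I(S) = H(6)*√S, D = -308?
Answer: 289828/874637131079 - 284592*√1024435/874637131079 ≈ -0.00032900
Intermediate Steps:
I(S) = -√S (I(S) = (5 - 1*6)*√S = (5 - 6)*√S = -√S)
j(B, h) = -√(-3 - 46*B*h) - h/308 (j(B, h) = h/(-308) - √((-46*B)*h - 3) = -h/308 - √(-46*B*h - 3) = -h/308 - √(-3 - 46*B*h) = -√(-3 - 46*B*h) - h/308)
1/j(-213, 941) = 1/(-√(-3 - 46*(-213)*941) - 1/308*941) = 1/(-√(-3 + 9219918) - 941/308) = 1/(-√9219915 - 941/308) = 1/(-3*√1024435 - 941/308) = 1/(-941/308 - 3*√1024435)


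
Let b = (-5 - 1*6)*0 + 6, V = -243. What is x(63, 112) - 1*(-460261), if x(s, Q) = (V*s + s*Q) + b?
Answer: 452014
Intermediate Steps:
b = 6 (b = (-5 - 6)*0 + 6 = -11*0 + 6 = 0 + 6 = 6)
x(s, Q) = 6 - 243*s + Q*s (x(s, Q) = (-243*s + s*Q) + 6 = (-243*s + Q*s) + 6 = 6 - 243*s + Q*s)
x(63, 112) - 1*(-460261) = (6 - 243*63 + 112*63) - 1*(-460261) = (6 - 15309 + 7056) + 460261 = -8247 + 460261 = 452014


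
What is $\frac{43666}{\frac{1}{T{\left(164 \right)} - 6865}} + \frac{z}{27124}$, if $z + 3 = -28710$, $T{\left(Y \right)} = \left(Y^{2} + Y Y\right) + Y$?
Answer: $\frac{55774419508431}{27124} \approx 2.0563 \cdot 10^{9}$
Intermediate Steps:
$T{\left(Y \right)} = Y + 2 Y^{2}$ ($T{\left(Y \right)} = \left(Y^{2} + Y^{2}\right) + Y = 2 Y^{2} + Y = Y + 2 Y^{2}$)
$z = -28713$ ($z = -3 - 28710 = -28713$)
$\frac{43666}{\frac{1}{T{\left(164 \right)} - 6865}} + \frac{z}{27124} = \frac{43666}{\frac{1}{164 \left(1 + 2 \cdot 164\right) - 6865}} - \frac{28713}{27124} = \frac{43666}{\frac{1}{164 \left(1 + 328\right) - 6865}} - \frac{28713}{27124} = \frac{43666}{\frac{1}{164 \cdot 329 - 6865}} - \frac{28713}{27124} = \frac{43666}{\frac{1}{53956 - 6865}} - \frac{28713}{27124} = \frac{43666}{\frac{1}{47091}} - \frac{28713}{27124} = 43666 \frac{1}{\frac{1}{47091}} - \frac{28713}{27124} = 43666 \cdot 47091 - \frac{28713}{27124} = 2056275606 - \frac{28713}{27124} = \frac{55774419508431}{27124}$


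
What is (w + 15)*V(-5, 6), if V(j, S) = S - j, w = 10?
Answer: 275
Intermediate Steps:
(w + 15)*V(-5, 6) = (10 + 15)*(6 - 1*(-5)) = 25*(6 + 5) = 25*11 = 275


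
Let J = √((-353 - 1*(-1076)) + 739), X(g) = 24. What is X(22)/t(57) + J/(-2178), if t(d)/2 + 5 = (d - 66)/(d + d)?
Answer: -456/193 - √1462/2178 ≈ -2.3802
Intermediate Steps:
J = √1462 (J = √((-353 + 1076) + 739) = √(723 + 739) = √1462 ≈ 38.236)
t(d) = -10 + (-66 + d)/d (t(d) = -10 + 2*((d - 66)/(d + d)) = -10 + 2*((-66 + d)/((2*d))) = -10 + 2*((-66 + d)*(1/(2*d))) = -10 + 2*((-66 + d)/(2*d)) = -10 + (-66 + d)/d)
X(22)/t(57) + J/(-2178) = 24/(-9 - 66/57) + √1462/(-2178) = 24/(-9 - 66*1/57) + √1462*(-1/2178) = 24/(-9 - 22/19) - √1462/2178 = 24/(-193/19) - √1462/2178 = 24*(-19/193) - √1462/2178 = -456/193 - √1462/2178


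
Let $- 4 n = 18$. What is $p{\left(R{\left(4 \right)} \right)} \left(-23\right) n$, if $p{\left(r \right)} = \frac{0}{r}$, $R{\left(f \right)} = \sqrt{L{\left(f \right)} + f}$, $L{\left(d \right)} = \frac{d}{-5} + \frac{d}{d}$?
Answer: $0$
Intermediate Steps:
$n = - \frac{9}{2}$ ($n = \left(- \frac{1}{4}\right) 18 = - \frac{9}{2} \approx -4.5$)
$L{\left(d \right)} = 1 - \frac{d}{5}$ ($L{\left(d \right)} = d \left(- \frac{1}{5}\right) + 1 = - \frac{d}{5} + 1 = 1 - \frac{d}{5}$)
$R{\left(f \right)} = \sqrt{1 + \frac{4 f}{5}}$ ($R{\left(f \right)} = \sqrt{\left(1 - \frac{f}{5}\right) + f} = \sqrt{1 + \frac{4 f}{5}}$)
$p{\left(r \right)} = 0$
$p{\left(R{\left(4 \right)} \right)} \left(-23\right) n = 0 \left(-23\right) \left(- \frac{9}{2}\right) = 0 \left(- \frac{9}{2}\right) = 0$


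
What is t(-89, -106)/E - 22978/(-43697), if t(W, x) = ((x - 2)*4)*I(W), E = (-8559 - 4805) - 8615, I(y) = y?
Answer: -1175028794/960416363 ≈ -1.2235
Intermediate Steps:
E = -21979 (E = -13364 - 8615 = -21979)
t(W, x) = W*(-8 + 4*x) (t(W, x) = ((x - 2)*4)*W = ((-2 + x)*4)*W = (-8 + 4*x)*W = W*(-8 + 4*x))
t(-89, -106)/E - 22978/(-43697) = (4*(-89)*(-2 - 106))/(-21979) - 22978/(-43697) = (4*(-89)*(-108))*(-1/21979) - 22978*(-1/43697) = 38448*(-1/21979) + 22978/43697 = -38448/21979 + 22978/43697 = -1175028794/960416363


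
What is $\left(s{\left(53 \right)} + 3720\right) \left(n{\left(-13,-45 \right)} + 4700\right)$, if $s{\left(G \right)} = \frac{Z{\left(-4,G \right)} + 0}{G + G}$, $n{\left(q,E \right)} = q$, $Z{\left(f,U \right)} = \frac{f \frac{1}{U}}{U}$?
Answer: $\frac{2595765766906}{148877} \approx 1.7436 \cdot 10^{7}$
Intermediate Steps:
$Z{\left(f,U \right)} = \frac{f}{U^{2}}$
$s{\left(G \right)} = - \frac{2}{G^{3}}$ ($s{\left(G \right)} = \frac{- \frac{4}{G^{2}} + 0}{G + G} = \frac{\left(-4\right) \frac{1}{G^{2}}}{2 G} = - \frac{4}{G^{2}} \frac{1}{2 G} = - \frac{2}{G^{3}}$)
$\left(s{\left(53 \right)} + 3720\right) \left(n{\left(-13,-45 \right)} + 4700\right) = \left(- \frac{2}{148877} + 3720\right) \left(-13 + 4700\right) = \left(\left(-2\right) \frac{1}{148877} + 3720\right) 4687 = \left(- \frac{2}{148877} + 3720\right) 4687 = \frac{553822438}{148877} \cdot 4687 = \frac{2595765766906}{148877}$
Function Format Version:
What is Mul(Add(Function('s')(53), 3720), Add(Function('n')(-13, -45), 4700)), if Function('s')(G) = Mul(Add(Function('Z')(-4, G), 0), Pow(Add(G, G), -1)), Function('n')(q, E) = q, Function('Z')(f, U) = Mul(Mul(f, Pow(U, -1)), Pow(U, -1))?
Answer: Rational(2595765766906, 148877) ≈ 1.7436e+7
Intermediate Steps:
Function('Z')(f, U) = Mul(f, Pow(U, -2))
Function('s')(G) = Mul(-2, Pow(G, -3)) (Function('s')(G) = Mul(Add(Mul(-4, Pow(G, -2)), 0), Pow(Add(G, G), -1)) = Mul(Mul(-4, Pow(G, -2)), Pow(Mul(2, G), -1)) = Mul(Mul(-4, Pow(G, -2)), Mul(Rational(1, 2), Pow(G, -1))) = Mul(-2, Pow(G, -3)))
Mul(Add(Function('s')(53), 3720), Add(Function('n')(-13, -45), 4700)) = Mul(Add(Mul(-2, Pow(53, -3)), 3720), Add(-13, 4700)) = Mul(Add(Mul(-2, Rational(1, 148877)), 3720), 4687) = Mul(Add(Rational(-2, 148877), 3720), 4687) = Mul(Rational(553822438, 148877), 4687) = Rational(2595765766906, 148877)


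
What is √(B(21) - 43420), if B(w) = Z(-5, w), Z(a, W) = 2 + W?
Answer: I*√43397 ≈ 208.32*I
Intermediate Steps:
B(w) = 2 + w
√(B(21) - 43420) = √((2 + 21) - 43420) = √(23 - 43420) = √(-43397) = I*√43397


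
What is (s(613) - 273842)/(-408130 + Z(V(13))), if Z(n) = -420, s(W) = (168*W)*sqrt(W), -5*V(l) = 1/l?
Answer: 136921/204275 - 51492*sqrt(613)/204275 ≈ -5.5707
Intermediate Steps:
V(l) = -1/(5*l)
s(W) = 168*W**(3/2)
(s(613) - 273842)/(-408130 + Z(V(13))) = (168*613**(3/2) - 273842)/(-408130 - 420) = (168*(613*sqrt(613)) - 273842)/(-408550) = (102984*sqrt(613) - 273842)*(-1/408550) = (-273842 + 102984*sqrt(613))*(-1/408550) = 136921/204275 - 51492*sqrt(613)/204275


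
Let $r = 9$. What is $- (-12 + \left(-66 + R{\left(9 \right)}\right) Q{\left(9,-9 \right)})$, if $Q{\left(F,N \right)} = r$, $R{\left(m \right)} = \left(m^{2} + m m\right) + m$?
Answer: $-933$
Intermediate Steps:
$R{\left(m \right)} = m + 2 m^{2}$ ($R{\left(m \right)} = \left(m^{2} + m^{2}\right) + m = 2 m^{2} + m = m + 2 m^{2}$)
$Q{\left(F,N \right)} = 9$
$- (-12 + \left(-66 + R{\left(9 \right)}\right) Q{\left(9,-9 \right)}) = - (-12 + \left(-66 + 9 \left(1 + 2 \cdot 9\right)\right) 9) = - (-12 + \left(-66 + 9 \left(1 + 18\right)\right) 9) = - (-12 + \left(-66 + 9 \cdot 19\right) 9) = - (-12 + \left(-66 + 171\right) 9) = - (-12 + 105 \cdot 9) = - (-12 + 945) = \left(-1\right) 933 = -933$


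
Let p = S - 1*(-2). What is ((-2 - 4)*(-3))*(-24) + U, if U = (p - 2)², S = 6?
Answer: -396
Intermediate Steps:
p = 8 (p = 6 - 1*(-2) = 6 + 2 = 8)
U = 36 (U = (8 - 2)² = 6² = 36)
((-2 - 4)*(-3))*(-24) + U = ((-2 - 4)*(-3))*(-24) + 36 = -6*(-3)*(-24) + 36 = 18*(-24) + 36 = -432 + 36 = -396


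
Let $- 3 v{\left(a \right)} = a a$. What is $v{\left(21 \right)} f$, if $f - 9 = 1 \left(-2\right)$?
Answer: $-1029$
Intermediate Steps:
$v{\left(a \right)} = - \frac{a^{2}}{3}$ ($v{\left(a \right)} = - \frac{a a}{3} = - \frac{a^{2}}{3}$)
$f = 7$ ($f = 9 + 1 \left(-2\right) = 9 - 2 = 7$)
$v{\left(21 \right)} f = - \frac{21^{2}}{3} \cdot 7 = \left(- \frac{1}{3}\right) 441 \cdot 7 = \left(-147\right) 7 = -1029$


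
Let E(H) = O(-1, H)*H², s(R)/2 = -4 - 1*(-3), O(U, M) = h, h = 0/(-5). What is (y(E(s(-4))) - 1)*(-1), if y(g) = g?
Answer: 1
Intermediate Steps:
h = 0 (h = 0*(-⅕) = 0)
O(U, M) = 0
s(R) = -2 (s(R) = 2*(-4 - 1*(-3)) = 2*(-4 + 3) = 2*(-1) = -2)
E(H) = 0 (E(H) = 0*H² = 0)
(y(E(s(-4))) - 1)*(-1) = (0 - 1)*(-1) = -1*(-1) = 1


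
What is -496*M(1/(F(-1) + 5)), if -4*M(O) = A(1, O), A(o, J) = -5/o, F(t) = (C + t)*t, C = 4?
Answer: -620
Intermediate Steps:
F(t) = t*(4 + t) (F(t) = (4 + t)*t = t*(4 + t))
M(O) = 5/4 (M(O) = -(-5)/(4*1) = -(-5)/4 = -¼*(-5) = 5/4)
-496*M(1/(F(-1) + 5)) = -496*5/4 = -620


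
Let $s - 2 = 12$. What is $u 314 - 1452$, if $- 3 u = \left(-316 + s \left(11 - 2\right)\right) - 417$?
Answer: $\frac{186242}{3} \approx 62081.0$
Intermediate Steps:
$s = 14$ ($s = 2 + 12 = 14$)
$u = \frac{607}{3}$ ($u = - \frac{\left(-316 + 14 \left(11 - 2\right)\right) - 417}{3} = - \frac{\left(-316 + 14 \cdot 9\right) - 417}{3} = - \frac{\left(-316 + 126\right) - 417}{3} = - \frac{-190 - 417}{3} = \left(- \frac{1}{3}\right) \left(-607\right) = \frac{607}{3} \approx 202.33$)
$u 314 - 1452 = \frac{607}{3} \cdot 314 - 1452 = \frac{190598}{3} - 1452 = \frac{186242}{3}$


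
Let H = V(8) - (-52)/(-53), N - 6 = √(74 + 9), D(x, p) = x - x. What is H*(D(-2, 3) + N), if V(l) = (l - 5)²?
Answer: 2550/53 + 425*√83/53 ≈ 121.17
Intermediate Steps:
D(x, p) = 0
N = 6 + √83 (N = 6 + √(74 + 9) = 6 + √83 ≈ 15.110)
V(l) = (-5 + l)²
H = 425/53 (H = (-5 + 8)² - (-52)/(-53) = 3² - (-52)*(-1)/53 = 9 - 1*52/53 = 9 - 52/53 = 425/53 ≈ 8.0189)
H*(D(-2, 3) + N) = 425*(0 + (6 + √83))/53 = 425*(6 + √83)/53 = 2550/53 + 425*√83/53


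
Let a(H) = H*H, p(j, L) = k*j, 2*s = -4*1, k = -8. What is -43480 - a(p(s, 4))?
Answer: -43736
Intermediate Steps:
s = -2 (s = (-4*1)/2 = (½)*(-4) = -2)
p(j, L) = -8*j
a(H) = H²
-43480 - a(p(s, 4)) = -43480 - (-8*(-2))² = -43480 - 1*16² = -43480 - 1*256 = -43480 - 256 = -43736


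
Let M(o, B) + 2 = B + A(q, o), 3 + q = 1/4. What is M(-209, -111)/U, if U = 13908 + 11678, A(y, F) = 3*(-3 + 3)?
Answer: -113/25586 ≈ -0.0044165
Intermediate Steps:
q = -11/4 (q = -3 + 1/4 = -3 + ¼ = -11/4 ≈ -2.7500)
A(y, F) = 0 (A(y, F) = 3*0 = 0)
U = 25586
M(o, B) = -2 + B (M(o, B) = -2 + (B + 0) = -2 + B)
M(-209, -111)/U = (-2 - 111)/25586 = -113*1/25586 = -113/25586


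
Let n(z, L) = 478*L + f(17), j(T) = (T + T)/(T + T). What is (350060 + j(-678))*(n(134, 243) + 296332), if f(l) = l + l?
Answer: 144407163720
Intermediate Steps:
j(T) = 1 (j(T) = (2*T)/((2*T)) = (2*T)*(1/(2*T)) = 1)
f(l) = 2*l
n(z, L) = 34 + 478*L (n(z, L) = 478*L + 2*17 = 478*L + 34 = 34 + 478*L)
(350060 + j(-678))*(n(134, 243) + 296332) = (350060 + 1)*((34 + 478*243) + 296332) = 350061*((34 + 116154) + 296332) = 350061*(116188 + 296332) = 350061*412520 = 144407163720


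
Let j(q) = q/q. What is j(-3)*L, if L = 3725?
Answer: 3725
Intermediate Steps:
j(q) = 1
j(-3)*L = 1*3725 = 3725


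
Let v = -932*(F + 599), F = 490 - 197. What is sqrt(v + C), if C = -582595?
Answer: I*sqrt(1413939) ≈ 1189.1*I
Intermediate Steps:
F = 293
v = -831344 (v = -932*(293 + 599) = -932*892 = -831344)
sqrt(v + C) = sqrt(-831344 - 582595) = sqrt(-1413939) = I*sqrt(1413939)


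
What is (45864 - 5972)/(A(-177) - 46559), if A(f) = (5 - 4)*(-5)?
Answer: -9973/11641 ≈ -0.85671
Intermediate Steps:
A(f) = -5 (A(f) = 1*(-5) = -5)
(45864 - 5972)/(A(-177) - 46559) = (45864 - 5972)/(-5 - 46559) = 39892/(-46564) = 39892*(-1/46564) = -9973/11641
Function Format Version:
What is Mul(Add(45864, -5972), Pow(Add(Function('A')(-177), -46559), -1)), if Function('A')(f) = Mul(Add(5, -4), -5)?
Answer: Rational(-9973, 11641) ≈ -0.85671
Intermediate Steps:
Function('A')(f) = -5 (Function('A')(f) = Mul(1, -5) = -5)
Mul(Add(45864, -5972), Pow(Add(Function('A')(-177), -46559), -1)) = Mul(Add(45864, -5972), Pow(Add(-5, -46559), -1)) = Mul(39892, Pow(-46564, -1)) = Mul(39892, Rational(-1, 46564)) = Rational(-9973, 11641)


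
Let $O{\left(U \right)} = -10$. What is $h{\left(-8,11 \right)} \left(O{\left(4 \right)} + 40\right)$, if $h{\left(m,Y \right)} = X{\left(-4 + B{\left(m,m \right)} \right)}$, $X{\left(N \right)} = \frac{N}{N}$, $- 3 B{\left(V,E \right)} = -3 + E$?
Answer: $30$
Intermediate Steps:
$B{\left(V,E \right)} = 1 - \frac{E}{3}$ ($B{\left(V,E \right)} = - \frac{-3 + E}{3} = 1 - \frac{E}{3}$)
$X{\left(N \right)} = 1$
$h{\left(m,Y \right)} = 1$
$h{\left(-8,11 \right)} \left(O{\left(4 \right)} + 40\right) = 1 \left(-10 + 40\right) = 1 \cdot 30 = 30$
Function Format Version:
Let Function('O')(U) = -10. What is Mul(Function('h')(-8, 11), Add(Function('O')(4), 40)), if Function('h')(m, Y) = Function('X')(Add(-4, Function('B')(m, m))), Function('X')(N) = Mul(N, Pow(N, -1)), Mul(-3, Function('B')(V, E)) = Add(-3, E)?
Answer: 30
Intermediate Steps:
Function('B')(V, E) = Add(1, Mul(Rational(-1, 3), E)) (Function('B')(V, E) = Mul(Rational(-1, 3), Add(-3, E)) = Add(1, Mul(Rational(-1, 3), E)))
Function('X')(N) = 1
Function('h')(m, Y) = 1
Mul(Function('h')(-8, 11), Add(Function('O')(4), 40)) = Mul(1, Add(-10, 40)) = Mul(1, 30) = 30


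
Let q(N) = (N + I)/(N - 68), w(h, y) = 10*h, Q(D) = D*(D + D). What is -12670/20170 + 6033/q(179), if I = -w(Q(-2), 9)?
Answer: 150064982/22187 ≈ 6763.6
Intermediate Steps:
Q(D) = 2*D**2 (Q(D) = D*(2*D) = 2*D**2)
I = -80 (I = -10*2*(-2)**2 = -10*2*4 = -10*8 = -1*80 = -80)
q(N) = (-80 + N)/(-68 + N) (q(N) = (N - 80)/(N - 68) = (-80 + N)/(-68 + N))
-12670/20170 + 6033/q(179) = -12670/20170 + 6033/(((-80 + 179)/(-68 + 179))) = -12670*1/20170 + 6033/((99/111)) = -1267/2017 + 6033/(((1/111)*99)) = -1267/2017 + 6033/(33/37) = -1267/2017 + 6033*(37/33) = -1267/2017 + 74407/11 = 150064982/22187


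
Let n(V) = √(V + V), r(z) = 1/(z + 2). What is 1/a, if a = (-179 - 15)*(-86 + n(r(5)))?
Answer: 301/5021690 + √14/10043380 ≈ 6.0313e-5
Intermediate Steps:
r(z) = 1/(2 + z)
n(V) = √2*√V (n(V) = √(2*V) = √2*√V)
a = 16684 - 194*√14/7 (a = (-179 - 15)*(-86 + √2*√(1/(2 + 5))) = -194*(-86 + √2*√(1/7)) = -194*(-86 + √2*√(⅐)) = -194*(-86 + √2*(√7/7)) = -194*(-86 + √14/7) = 16684 - 194*√14/7 ≈ 16580.)
1/a = 1/(16684 - 194*√14/7)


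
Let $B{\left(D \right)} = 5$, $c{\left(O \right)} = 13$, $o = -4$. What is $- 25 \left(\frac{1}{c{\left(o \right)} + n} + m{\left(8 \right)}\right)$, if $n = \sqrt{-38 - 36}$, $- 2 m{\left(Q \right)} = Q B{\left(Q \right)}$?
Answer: $\frac{121175}{243} + \frac{25 i \sqrt{74}}{243} \approx 498.66 + 0.88501 i$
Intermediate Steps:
$m{\left(Q \right)} = - \frac{5 Q}{2}$ ($m{\left(Q \right)} = - \frac{Q 5}{2} = - \frac{5 Q}{2}$)
$n = i \sqrt{74}$ ($n = \sqrt{-74} = i \sqrt{74} \approx 8.6023 i$)
$- 25 \left(\frac{1}{c{\left(o \right)} + n} + m{\left(8 \right)}\right) = - 25 \left(\frac{1}{13 + i \sqrt{74}} - 20\right) = - 25 \left(-20 + \frac{1}{13 + i \sqrt{74}}\right) = 500 - \frac{25}{13 + i \sqrt{74}}$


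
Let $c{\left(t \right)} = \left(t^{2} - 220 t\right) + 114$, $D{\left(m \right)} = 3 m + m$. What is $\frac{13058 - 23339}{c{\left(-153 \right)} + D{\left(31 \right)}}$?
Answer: $- \frac{10281}{57307} \approx -0.1794$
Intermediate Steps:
$D{\left(m \right)} = 4 m$
$c{\left(t \right)} = 114 + t^{2} - 220 t$
$\frac{13058 - 23339}{c{\left(-153 \right)} + D{\left(31 \right)}} = \frac{13058 - 23339}{\left(114 + \left(-153\right)^{2} - -33660\right) + 4 \cdot 31} = - \frac{10281}{\left(114 + 23409 + 33660\right) + 124} = - \frac{10281}{57183 + 124} = - \frac{10281}{57307}$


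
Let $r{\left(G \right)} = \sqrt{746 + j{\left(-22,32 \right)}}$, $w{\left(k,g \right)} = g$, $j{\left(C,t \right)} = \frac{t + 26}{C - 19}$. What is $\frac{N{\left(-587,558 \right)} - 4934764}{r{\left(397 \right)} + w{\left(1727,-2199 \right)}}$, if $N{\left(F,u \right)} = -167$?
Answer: $\frac{49436493781}{22025457} + \frac{13159816 \sqrt{2173}}{22025457} \approx 2272.4$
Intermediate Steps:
$j{\left(C,t \right)} = \frac{26 + t}{-19 + C}$ ($j{\left(C,t \right)} = \frac{26 + t}{C - 19} = \frac{26 + t}{-19 + C}$)
$r{\left(G \right)} = \frac{24 \sqrt{2173}}{41}$ ($r{\left(G \right)} = \sqrt{746 + \frac{26 + 32}{-19 - 22}} = \sqrt{746 + \frac{1}{-41} \cdot 58} = \sqrt{746 - \frac{58}{41}} = \sqrt{\frac{30528}{41}} = \frac{24 \sqrt{2173}}{41}$)
$\frac{N{\left(-587,558 \right)} - 4934764}{r{\left(397 \right)} + w{\left(1727,-2199 \right)}} = \frac{-167 - 4934764}{\frac{24 \sqrt{2173}}{41} - 2199} = - \frac{4934931}{-2199 + \frac{24 \sqrt{2173}}{41}}$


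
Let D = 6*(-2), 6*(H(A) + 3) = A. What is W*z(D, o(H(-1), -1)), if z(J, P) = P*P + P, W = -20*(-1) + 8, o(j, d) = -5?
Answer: 560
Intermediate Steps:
H(A) = -3 + A/6
D = -12
W = 28 (W = 20 + 8 = 28)
z(J, P) = P + P**2 (z(J, P) = P**2 + P = P + P**2)
W*z(D, o(H(-1), -1)) = 28*(-5*(1 - 5)) = 28*(-5*(-4)) = 28*20 = 560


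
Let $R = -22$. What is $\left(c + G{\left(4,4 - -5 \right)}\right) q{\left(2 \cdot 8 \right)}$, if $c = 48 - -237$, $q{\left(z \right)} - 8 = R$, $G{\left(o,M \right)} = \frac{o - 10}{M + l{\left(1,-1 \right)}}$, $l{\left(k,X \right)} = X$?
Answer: $- \frac{7959}{2} \approx -3979.5$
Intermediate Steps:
$G{\left(o,M \right)} = \frac{-10 + o}{-1 + M}$ ($G{\left(o,M \right)} = \frac{o - 10}{M - 1} = \frac{-10 + o}{-1 + M}$)
$q{\left(z \right)} = -14$ ($q{\left(z \right)} = 8 - 22 = -14$)
$c = 285$ ($c = 48 + 237 = 285$)
$\left(c + G{\left(4,4 - -5 \right)}\right) q{\left(2 \cdot 8 \right)} = \left(285 + \frac{-10 + 4}{-1 + \left(4 - -5\right)}\right) \left(-14\right) = \left(285 + \frac{1}{-1 + \left(4 + 5\right)} \left(-6\right)\right) \left(-14\right) = \left(285 + \frac{1}{-1 + 9} \left(-6\right)\right) \left(-14\right) = \left(285 + \frac{1}{8} \left(-6\right)\right) \left(-14\right) = \left(285 - \frac{3}{4}\right) \left(-14\right) = \frac{1137}{4} \left(-14\right) = - \frac{7959}{2}$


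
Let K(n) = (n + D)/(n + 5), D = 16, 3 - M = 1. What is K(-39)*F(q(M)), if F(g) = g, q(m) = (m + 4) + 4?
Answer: 115/17 ≈ 6.7647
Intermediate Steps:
M = 2 (M = 3 - 1*1 = 3 - 1 = 2)
q(m) = 8 + m (q(m) = (4 + m) + 4 = 8 + m)
K(n) = (16 + n)/(5 + n) (K(n) = (n + 16)/(n + 5) = (16 + n)/(5 + n))
K(-39)*F(q(M)) = ((16 - 39)/(5 - 39))*(8 + 2) = (-23/(-34))*10 = -1/34*(-23)*10 = (23/34)*10 = 115/17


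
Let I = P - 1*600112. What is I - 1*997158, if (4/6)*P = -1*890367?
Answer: -5865641/2 ≈ -2.9328e+6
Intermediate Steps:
P = -2671101/2 (P = 3*(-1*890367)/2 = (3/2)*(-890367) = -2671101/2 ≈ -1.3356e+6)
I = -3871325/2 (I = -2671101/2 - 1*600112 = -2671101/2 - 600112 = -3871325/2 ≈ -1.9357e+6)
I - 1*997158 = -3871325/2 - 1*997158 = -3871325/2 - 997158 = -5865641/2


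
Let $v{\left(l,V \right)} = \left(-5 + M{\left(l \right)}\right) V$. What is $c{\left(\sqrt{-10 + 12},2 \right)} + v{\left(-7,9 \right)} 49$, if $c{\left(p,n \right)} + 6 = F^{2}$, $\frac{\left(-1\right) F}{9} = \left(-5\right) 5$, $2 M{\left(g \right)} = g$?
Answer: $\frac{93741}{2} \approx 46871.0$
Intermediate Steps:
$M{\left(g \right)} = \frac{g}{2}$
$F = 225$ ($F = - 9 \left(\left(-5\right) 5\right) = \left(-9\right) \left(-25\right) = 225$)
$v{\left(l,V \right)} = V \left(-5 + \frac{l}{2}\right)$ ($v{\left(l,V \right)} = \left(-5 + \frac{l}{2}\right) V = V \left(-5 + \frac{l}{2}\right)$)
$c{\left(p,n \right)} = 50619$ ($c{\left(p,n \right)} = -6 + 225^{2} = -6 + 50625 = 50619$)
$c{\left(\sqrt{-10 + 12},2 \right)} + v{\left(-7,9 \right)} 49 = 50619 + \frac{1}{2} \cdot 9 \left(-10 - 7\right) 49 = 50619 + \frac{1}{2} \cdot 9 \left(-17\right) 49 = 50619 - \frac{7497}{2} = \frac{93741}{2}$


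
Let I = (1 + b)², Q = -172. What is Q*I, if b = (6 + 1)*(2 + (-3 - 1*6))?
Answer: -396288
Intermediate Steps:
b = -49 (b = 7*(2 + (-3 - 6)) = 7*(2 - 9) = 7*(-7) = -49)
I = 2304 (I = (1 - 49)² = (-48)² = 2304)
Q*I = -172*2304 = -396288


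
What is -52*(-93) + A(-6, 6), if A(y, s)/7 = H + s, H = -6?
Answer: 4836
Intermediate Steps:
A(y, s) = -42 + 7*s (A(y, s) = 7*(-6 + s) = -42 + 7*s)
-52*(-93) + A(-6, 6) = -52*(-93) + (-42 + 7*6) = 4836 + (-42 + 42) = 4836 + 0 = 4836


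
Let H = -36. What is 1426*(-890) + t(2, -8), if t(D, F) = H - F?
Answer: -1269168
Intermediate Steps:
t(D, F) = -36 - F
1426*(-890) + t(2, -8) = 1426*(-890) + (-36 - 1*(-8)) = -1269140 + (-36 + 8) = -1269140 - 28 = -1269168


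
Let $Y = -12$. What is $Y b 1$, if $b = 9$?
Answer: $-108$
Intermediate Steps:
$Y b 1 = \left(-12\right) 9 \cdot 1 = \left(-108\right) 1 = -108$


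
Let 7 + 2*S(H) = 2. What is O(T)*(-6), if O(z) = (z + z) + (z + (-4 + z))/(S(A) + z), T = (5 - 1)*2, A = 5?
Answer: -1200/11 ≈ -109.09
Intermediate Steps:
S(H) = -5/2 (S(H) = -7/2 + (½)*2 = -7/2 + 1 = -5/2)
T = 8 (T = 4*2 = 8)
O(z) = 2*z + (-4 + 2*z)/(-5/2 + z) (O(z) = (z + z) + (z + (-4 + z))/(-5/2 + z) = 2*z + (-4 + 2*z)/(-5/2 + z))
O(T)*(-6) = (2*(-4 - 3*8 + 2*8²)/(-5 + 2*8))*(-6) = (2*(-4 - 24 + 2*64)/(-5 + 16))*(-6) = (2*(-4 - 24 + 128)/11)*(-6) = (2*(1/11)*100)*(-6) = (200/11)*(-6) = -1200/11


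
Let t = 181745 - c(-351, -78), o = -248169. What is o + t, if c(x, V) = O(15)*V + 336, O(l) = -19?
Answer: -68242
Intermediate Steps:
c(x, V) = 336 - 19*V (c(x, V) = -19*V + 336 = 336 - 19*V)
t = 179927 (t = 181745 - (336 - 19*(-78)) = 181745 - (336 + 1482) = 181745 - 1*1818 = 181745 - 1818 = 179927)
o + t = -248169 + 179927 = -68242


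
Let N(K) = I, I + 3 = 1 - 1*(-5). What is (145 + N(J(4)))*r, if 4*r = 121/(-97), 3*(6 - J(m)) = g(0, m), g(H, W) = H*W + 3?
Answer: -4477/97 ≈ -46.155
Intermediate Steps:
g(H, W) = 3 + H*W
J(m) = 5 (J(m) = 6 - (3 + 0*m)/3 = 6 - (3 + 0)/3 = 6 - ⅓*3 = 6 - 1 = 5)
I = 3 (I = -3 + (1 - 1*(-5)) = -3 + (1 + 5) = -3 + 6 = 3)
N(K) = 3
r = -121/388 (r = (121/(-97))/4 = (121*(-1/97))/4 = (¼)*(-121/97) = -121/388 ≈ -0.31186)
(145 + N(J(4)))*r = (145 + 3)*(-121/388) = 148*(-121/388) = -4477/97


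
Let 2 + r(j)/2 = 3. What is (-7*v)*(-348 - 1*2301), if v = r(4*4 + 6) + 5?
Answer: 129801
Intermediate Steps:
r(j) = 2 (r(j) = -4 + 2*3 = -4 + 6 = 2)
v = 7 (v = 2 + 5 = 7)
(-7*v)*(-348 - 1*2301) = (-7*7)*(-348 - 1*2301) = -49*(-348 - 2301) = -49*(-2649) = 129801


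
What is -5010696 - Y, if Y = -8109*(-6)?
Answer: -5059350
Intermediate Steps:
Y = 48654
-5010696 - Y = -5010696 - 1*48654 = -5010696 - 48654 = -5059350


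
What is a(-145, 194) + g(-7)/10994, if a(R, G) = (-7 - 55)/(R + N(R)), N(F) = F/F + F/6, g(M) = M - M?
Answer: 372/1009 ≈ 0.36868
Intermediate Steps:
g(M) = 0
N(F) = 1 + F/6 (N(F) = 1 + F*(⅙) = 1 + F/6)
a(R, G) = -62/(1 + 7*R/6) (a(R, G) = (-7 - 55)/(R + (1 + R/6)) = -62/(1 + 7*R/6))
a(-145, 194) + g(-7)/10994 = -372/(6 + 7*(-145)) + 0/10994 = -372/(6 - 1015) + 0*(1/10994) = -372/(-1009) + 0 = -372*(-1/1009) + 0 = 372/1009 + 0 = 372/1009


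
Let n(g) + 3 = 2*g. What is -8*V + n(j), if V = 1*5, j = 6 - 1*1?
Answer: -33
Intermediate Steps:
j = 5 (j = 6 - 1 = 5)
n(g) = -3 + 2*g
V = 5
-8*V + n(j) = -8*5 + (-3 + 2*5) = -40 + (-3 + 10) = -40 + 7 = -33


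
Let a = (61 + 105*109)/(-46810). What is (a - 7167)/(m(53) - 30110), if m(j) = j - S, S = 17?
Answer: 83874694/351940985 ≈ 0.23832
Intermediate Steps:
a = -5753/23405 (a = (61 + 11445)*(-1/46810) = 11506*(-1/46810) = -5753/23405 ≈ -0.24580)
m(j) = -17 + j (m(j) = j - 1*17 = j - 17 = -17 + j)
(a - 7167)/(m(53) - 30110) = (-5753/23405 - 7167)/((-17 + 53) - 30110) = -167749388/(23405*(36 - 30110)) = -167749388/23405/(-30074) = -167749388/23405*(-1/30074) = 83874694/351940985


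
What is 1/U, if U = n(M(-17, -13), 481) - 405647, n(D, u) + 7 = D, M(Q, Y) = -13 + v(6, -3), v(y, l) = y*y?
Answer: -1/405631 ≈ -2.4653e-6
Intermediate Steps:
v(y, l) = y²
M(Q, Y) = 23 (M(Q, Y) = -13 + 6² = -13 + 36 = 23)
n(D, u) = -7 + D
U = -405631 (U = (-7 + 23) - 405647 = 16 - 405647 = -405631)
1/U = 1/(-405631) = -1/405631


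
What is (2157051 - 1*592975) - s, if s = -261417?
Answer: 1825493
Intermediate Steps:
(2157051 - 1*592975) - s = (2157051 - 1*592975) - 1*(-261417) = (2157051 - 592975) + 261417 = 1564076 + 261417 = 1825493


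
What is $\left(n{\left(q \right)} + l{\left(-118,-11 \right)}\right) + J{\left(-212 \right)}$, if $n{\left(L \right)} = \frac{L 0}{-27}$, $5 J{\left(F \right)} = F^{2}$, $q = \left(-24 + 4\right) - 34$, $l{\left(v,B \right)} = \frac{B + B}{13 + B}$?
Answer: $\frac{44889}{5} \approx 8977.8$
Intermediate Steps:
$l{\left(v,B \right)} = \frac{2 B}{13 + B}$
$q = -54$ ($q = -20 - 34 = -54$)
$J{\left(F \right)} = \frac{F^{2}}{5}$
$n{\left(L \right)} = 0$ ($n{\left(L \right)} = 0 \left(- \frac{1}{27}\right) = 0$)
$\left(n{\left(q \right)} + l{\left(-118,-11 \right)}\right) + J{\left(-212 \right)} = \left(0 + 2 \left(-11\right) \frac{1}{13 - 11}\right) + \frac{\left(-212\right)^{2}}{5} = \left(0 + 2 \left(-11\right) \frac{1}{2}\right) + \frac{1}{5} \cdot 44944 = \left(0 + 2 \left(-11\right) \frac{1}{2}\right) + \frac{44944}{5} = \left(0 - 11\right) + \frac{44944}{5} = -11 + \frac{44944}{5} = \frac{44889}{5}$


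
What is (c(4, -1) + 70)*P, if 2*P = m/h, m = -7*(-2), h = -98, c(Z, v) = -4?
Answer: -33/7 ≈ -4.7143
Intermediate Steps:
m = 14
P = -1/14 (P = (14/(-98))/2 = (14*(-1/98))/2 = (1/2)*(-1/7) = -1/14 ≈ -0.071429)
(c(4, -1) + 70)*P = (-4 + 70)*(-1/14) = 66*(-1/14) = -33/7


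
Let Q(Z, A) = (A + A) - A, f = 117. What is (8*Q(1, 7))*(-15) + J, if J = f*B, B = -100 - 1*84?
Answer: -22368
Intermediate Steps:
Q(Z, A) = A (Q(Z, A) = 2*A - A = A)
B = -184 (B = -100 - 84 = -184)
J = -21528 (J = 117*(-184) = -21528)
(8*Q(1, 7))*(-15) + J = (8*7)*(-15) - 21528 = 56*(-15) - 21528 = -840 - 21528 = -22368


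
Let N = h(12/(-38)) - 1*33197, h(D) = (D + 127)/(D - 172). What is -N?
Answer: 108689385/3274 ≈ 33198.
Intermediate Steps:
h(D) = (127 + D)/(-172 + D)
N = -108689385/3274 (N = (127 + 12/(-38))/(-172 + 12/(-38)) - 1*33197 = (127 + 12*(-1/38))/(-172 + 12*(-1/38)) - 33197 = (127 - 6/19)/(-172 - 6/19) - 33197 = (2407/19)/(-3274/19) - 33197 = -19/3274*2407/19 - 33197 = -2407/3274 - 33197 = -108689385/3274 ≈ -33198.)
-N = -1*(-108689385/3274) = 108689385/3274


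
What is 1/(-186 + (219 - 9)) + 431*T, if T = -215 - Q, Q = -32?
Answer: -1892951/24 ≈ -78873.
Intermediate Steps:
T = -183 (T = -215 - 1*(-32) = -215 + 32 = -183)
1/(-186 + (219 - 9)) + 431*T = 1/(-186 + (219 - 9)) + 431*(-183) = 1/(-186 + 210) - 78873 = 1/24 - 78873 = -1892951/24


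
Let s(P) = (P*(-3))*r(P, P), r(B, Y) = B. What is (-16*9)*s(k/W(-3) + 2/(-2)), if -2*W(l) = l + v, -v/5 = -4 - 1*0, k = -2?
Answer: 73008/289 ≈ 252.62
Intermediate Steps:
v = 20 (v = -5*(-4 - 1*0) = -5*(-4 + 0) = -5*(-4) = 20)
W(l) = -10 - l/2 (W(l) = -(l + 20)/2 = -(20 + l)/2 = -10 - l/2)
s(P) = -3*P**2 (s(P) = (P*(-3))*P = (-3*P)*P = -3*P**2)
(-16*9)*s(k/W(-3) + 2/(-2)) = (-16*9)*(-3*(-2/(-10 - 1/2*(-3)) + 2/(-2))**2) = -(-432)*(-2/(-10 + 3/2) + 2*(-1/2))**2 = -(-432)*(-2/(-17/2) - 1)**2 = -(-432)*(-2*(-2/17) - 1)**2 = -(-432)*(4/17 - 1)**2 = -(-432)*(-13/17)**2 = -(-432)*169/289 = -144*(-507/289) = 73008/289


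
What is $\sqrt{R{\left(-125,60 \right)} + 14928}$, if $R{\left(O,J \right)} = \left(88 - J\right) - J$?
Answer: $28 \sqrt{19} \approx 122.05$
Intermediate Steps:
$R{\left(O,J \right)} = 88 - 2 J$
$\sqrt{R{\left(-125,60 \right)} + 14928} = \sqrt{\left(88 - 120\right) + 14928} = \sqrt{-32 + 14928} = \sqrt{14896} = 28 \sqrt{19}$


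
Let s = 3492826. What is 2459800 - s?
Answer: -1033026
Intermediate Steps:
2459800 - s = 2459800 - 1*3492826 = 2459800 - 3492826 = -1033026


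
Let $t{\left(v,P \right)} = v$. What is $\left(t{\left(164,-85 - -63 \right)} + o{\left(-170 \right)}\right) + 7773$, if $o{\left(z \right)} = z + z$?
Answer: $7597$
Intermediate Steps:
$o{\left(z \right)} = 2 z$
$\left(t{\left(164,-85 - -63 \right)} + o{\left(-170 \right)}\right) + 7773 = \left(164 + 2 \left(-170\right)\right) + 7773 = \left(164 - 340\right) + 7773 = -176 + 7773 = 7597$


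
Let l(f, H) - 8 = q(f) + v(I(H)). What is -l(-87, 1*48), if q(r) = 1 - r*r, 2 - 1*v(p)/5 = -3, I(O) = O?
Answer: 7535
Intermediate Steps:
v(p) = 25 (v(p) = 10 - 5*(-3) = 10 + 15 = 25)
q(r) = 1 - r**2
l(f, H) = 34 - f**2 (l(f, H) = 8 + ((1 - f**2) + 25) = 8 + (26 - f**2) = 34 - f**2)
-l(-87, 1*48) = -(34 - 1*(-87)**2) = -(34 - 1*7569) = -(34 - 7569) = -1*(-7535) = 7535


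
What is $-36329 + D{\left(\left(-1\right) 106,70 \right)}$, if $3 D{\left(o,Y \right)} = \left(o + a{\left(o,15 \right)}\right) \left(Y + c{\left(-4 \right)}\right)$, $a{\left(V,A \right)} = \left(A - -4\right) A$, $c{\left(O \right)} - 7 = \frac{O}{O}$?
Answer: $-31675$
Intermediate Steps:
$c{\left(O \right)} = 8$ ($c{\left(O \right)} = 7 + \frac{O}{O} = 7 + 1 = 8$)
$a{\left(V,A \right)} = A \left(4 + A\right)$ ($a{\left(V,A \right)} = \left(A + 4\right) A = \left(4 + A\right) A = A \left(4 + A\right)$)
$D{\left(o,Y \right)} = \frac{\left(8 + Y\right) \left(285 + o\right)}{3}$ ($D{\left(o,Y \right)} = \frac{\left(o + 15 \left(4 + 15\right)\right) \left(Y + 8\right)}{3} = \frac{\left(o + 15 \cdot 19\right) \left(8 + Y\right)}{3} = \frac{\left(o + 285\right) \left(8 + Y\right)}{3} = \frac{\left(285 + o\right) \left(8 + Y\right)}{3} = \frac{\left(8 + Y\right) \left(285 + o\right)}{3}$)
$-36329 + D{\left(\left(-1\right) 106,70 \right)} = -36329 + \left(760 + 95 \cdot 70 + \frac{8 \left(\left(-1\right) 106\right)}{3} + \frac{1}{3} \cdot 70 \left(\left(-1\right) 106\right)\right) = -36329 + \left(760 + 6650 + \frac{8}{3} \left(-106\right) + \frac{1}{3} \cdot 70 \left(-106\right)\right) = -36329 + \left(760 + 6650 - \frac{848}{3} - \frac{7420}{3}\right) = -36329 + 4654 = -31675$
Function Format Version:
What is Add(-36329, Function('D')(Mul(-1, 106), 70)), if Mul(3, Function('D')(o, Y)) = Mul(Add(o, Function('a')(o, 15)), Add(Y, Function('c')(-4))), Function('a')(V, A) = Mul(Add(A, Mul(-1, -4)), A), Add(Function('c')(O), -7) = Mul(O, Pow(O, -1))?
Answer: -31675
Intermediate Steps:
Function('c')(O) = 8 (Function('c')(O) = Add(7, Mul(O, Pow(O, -1))) = Add(7, 1) = 8)
Function('a')(V, A) = Mul(A, Add(4, A)) (Function('a')(V, A) = Mul(Add(A, 4), A) = Mul(Add(4, A), A) = Mul(A, Add(4, A)))
Function('D')(o, Y) = Mul(Rational(1, 3), Add(8, Y), Add(285, o)) (Function('D')(o, Y) = Mul(Rational(1, 3), Mul(Add(o, Mul(15, Add(4, 15))), Add(Y, 8))) = Mul(Rational(1, 3), Mul(Add(o, Mul(15, 19)), Add(8, Y))) = Mul(Rational(1, 3), Mul(Add(o, 285), Add(8, Y))) = Mul(Rational(1, 3), Mul(Add(285, o), Add(8, Y))) = Mul(Rational(1, 3), Mul(Add(8, Y), Add(285, o))) = Mul(Rational(1, 3), Add(8, Y), Add(285, o)))
Add(-36329, Function('D')(Mul(-1, 106), 70)) = Add(-36329, Add(760, Mul(95, 70), Mul(Rational(8, 3), Mul(-1, 106)), Mul(Rational(1, 3), 70, Mul(-1, 106)))) = Add(-36329, Add(760, 6650, Mul(Rational(8, 3), -106), Mul(Rational(1, 3), 70, -106))) = Add(-36329, Add(760, 6650, Rational(-848, 3), Rational(-7420, 3))) = Add(-36329, 4654) = -31675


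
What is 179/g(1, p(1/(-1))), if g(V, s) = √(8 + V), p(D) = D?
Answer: 179/3 ≈ 59.667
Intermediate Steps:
179/g(1, p(1/(-1))) = 179/(√(8 + 1)) = 179/(√9) = 179/3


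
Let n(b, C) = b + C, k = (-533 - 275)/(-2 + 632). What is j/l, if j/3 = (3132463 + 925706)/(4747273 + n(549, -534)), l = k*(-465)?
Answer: 36523521/8493576416 ≈ 0.0043001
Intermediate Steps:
k = -404/315 (k = -808/630 = -808*1/630 = -404/315 ≈ -1.2825)
n(b, C) = C + b
l = 12524/21 (l = -404/315*(-465) = 12524/21 ≈ 596.38)
j = 12174507/4747288 (j = 3*((3132463 + 925706)/(4747273 + (-534 + 549))) = 3*(4058169/(4747273 + 15)) = 3*(4058169/4747288) = 12174507/4747288 ≈ 2.5645)
j/l = 12174507/(4747288*(12524/21)) = (12174507/4747288)*(21/12524) = 36523521/8493576416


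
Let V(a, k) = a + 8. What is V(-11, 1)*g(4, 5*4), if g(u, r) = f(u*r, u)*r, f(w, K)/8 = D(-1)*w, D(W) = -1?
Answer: 38400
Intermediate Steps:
V(a, k) = 8 + a
f(w, K) = -8*w (f(w, K) = 8*(-w) = -8*w)
g(u, r) = -8*u*r² (g(u, r) = (-8*u*r)*r = (-8*r*u)*r = -8*u*r²)
V(-11, 1)*g(4, 5*4) = (8 - 11)*(-8*4*(5*4)²) = -(-24)*4*20² = -(-24)*4*400 = -3*(-12800) = 38400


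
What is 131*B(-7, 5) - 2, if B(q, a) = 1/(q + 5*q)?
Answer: -215/42 ≈ -5.1190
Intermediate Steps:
B(q, a) = 1/(6*q)
131*B(-7, 5) - 2 = 131*((⅙)/(-7)) - 2 = 131*((⅙)*(-⅐)) - 2 = 131*(-1/42) - 2 = -131/42 - 2 = -215/42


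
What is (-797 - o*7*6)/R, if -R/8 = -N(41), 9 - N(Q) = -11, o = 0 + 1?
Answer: -839/160 ≈ -5.2438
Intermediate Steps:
o = 1
N(Q) = 20 (N(Q) = 9 - 1*(-11) = 9 + 11 = 20)
R = 160 (R = -(-8)*20 = -8*(-20) = 160)
(-797 - o*7*6)/R = (-797 - 1*7*6)/160 = (-797 - 7*6)*(1/160) = (-797 - 1*42)*(1/160) = (-797 - 42)*(1/160) = -839*1/160 = -839/160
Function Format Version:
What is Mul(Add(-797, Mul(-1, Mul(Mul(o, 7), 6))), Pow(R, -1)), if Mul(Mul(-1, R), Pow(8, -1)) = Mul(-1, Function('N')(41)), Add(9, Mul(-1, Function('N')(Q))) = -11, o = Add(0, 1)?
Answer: Rational(-839, 160) ≈ -5.2438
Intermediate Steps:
o = 1
Function('N')(Q) = 20 (Function('N')(Q) = Add(9, Mul(-1, -11)) = Add(9, 11) = 20)
R = 160 (R = Mul(-8, Mul(-1, 20)) = Mul(-8, -20) = 160)
Mul(Add(-797, Mul(-1, Mul(Mul(o, 7), 6))), Pow(R, -1)) = Mul(Add(-797, Mul(-1, Mul(Mul(1, 7), 6))), Pow(160, -1)) = Mul(Add(-797, Mul(-1, Mul(7, 6))), Rational(1, 160)) = Mul(Add(-797, Mul(-1, 42)), Rational(1, 160)) = Mul(Add(-797, -42), Rational(1, 160)) = Mul(-839, Rational(1, 160)) = Rational(-839, 160)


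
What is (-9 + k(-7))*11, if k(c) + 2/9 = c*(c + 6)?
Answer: -220/9 ≈ -24.444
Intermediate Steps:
k(c) = -2/9 + c*(6 + c) (k(c) = -2/9 + c*(c + 6) = -2/9 + c*(6 + c))
(-9 + k(-7))*11 = (-9 + (-2/9 + (-7)**2 + 6*(-7)))*11 = (-9 + (-2/9 + 49 - 42))*11 = (-9 + 61/9)*11 = -20/9*11 = -220/9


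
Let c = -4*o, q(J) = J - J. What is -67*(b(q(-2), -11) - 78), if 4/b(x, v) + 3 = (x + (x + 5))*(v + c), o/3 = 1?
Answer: 308468/59 ≈ 5228.3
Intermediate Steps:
o = 3 (o = 3*1 = 3)
q(J) = 0
c = -12 (c = -4*3 = -12)
b(x, v) = 4/(-3 + (-12 + v)*(5 + 2*x)) (b(x, v) = 4/(-3 + (x + (x + 5))*(v - 12)) = 4/(-3 + (x + (5 + x))*(-12 + v)) = 4/(-3 + (5 + 2*x)*(-12 + v)) = 4/(-3 + (-12 + v)*(5 + 2*x)))
-67*(b(q(-2), -11) - 78) = -67*(4/(-63 - 24*0 + 5*(-11) + 2*(-11)*0) - 78) = -67*(4/(-63 + 0 - 55 + 0) - 78) = -67*(4/(-118) - 78) = -67*(4*(-1/118) - 78) = -67*(-2/59 - 78) = -67*(-4604/59) = 308468/59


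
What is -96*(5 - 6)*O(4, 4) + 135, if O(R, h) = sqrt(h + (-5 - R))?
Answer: 135 + 96*I*sqrt(5) ≈ 135.0 + 214.66*I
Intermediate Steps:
O(R, h) = sqrt(-5 + h - R)
-96*(5 - 6)*O(4, 4) + 135 = -96*(5 - 6)*sqrt(-5 + 4 - 1*4) + 135 = -(-96)*sqrt(-5 + 4 - 4) + 135 = -(-96)*sqrt(-5) + 135 = -(-96)*I*sqrt(5) + 135 = 96*I*sqrt(5) + 135 = 135 + 96*I*sqrt(5)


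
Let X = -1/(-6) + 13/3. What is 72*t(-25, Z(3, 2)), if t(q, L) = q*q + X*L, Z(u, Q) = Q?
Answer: 45648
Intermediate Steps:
X = 9/2 (X = -1*(-⅙) + 13*(⅓) = ⅙ + 13/3 = 9/2 ≈ 4.5000)
t(q, L) = q² + 9*L/2 (t(q, L) = q*q + 9*L/2 = q² + 9*L/2)
72*t(-25, Z(3, 2)) = 72*((-25)² + (9/2)*2) = 72*(625 + 9) = 72*634 = 45648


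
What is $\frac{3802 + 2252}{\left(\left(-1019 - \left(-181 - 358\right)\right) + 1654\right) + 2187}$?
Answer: $\frac{6054}{3361} \approx 1.8013$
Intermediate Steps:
$\frac{3802 + 2252}{\left(\left(-1019 - \left(-181 - 358\right)\right) + 1654\right) + 2187} = \frac{6054}{\left(\left(-1019 - \left(-181 - 358\right)\right) + 1654\right) + 2187} = \frac{6054}{\left(\left(-1019 - -539\right) + 1654\right) + 2187} = \frac{6054}{\left(\left(-1019 + 539\right) + 1654\right) + 2187} = \frac{6054}{\left(-480 + 1654\right) + 2187} = \frac{6054}{1174 + 2187} = \frac{6054}{3361}$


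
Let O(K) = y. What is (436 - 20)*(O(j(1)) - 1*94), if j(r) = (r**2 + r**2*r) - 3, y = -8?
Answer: -42432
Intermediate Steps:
j(r) = -3 + r**2 + r**3 (j(r) = (r**2 + r**3) - 3 = -3 + r**2 + r**3)
O(K) = -8
(436 - 20)*(O(j(1)) - 1*94) = (436 - 20)*(-8 - 1*94) = 416*(-8 - 94) = 416*(-102) = -42432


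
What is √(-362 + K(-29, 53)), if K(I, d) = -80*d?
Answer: I*√4602 ≈ 67.838*I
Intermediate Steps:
√(-362 + K(-29, 53)) = √(-362 - 80*53) = √(-362 - 4240) = √(-4602) = I*√4602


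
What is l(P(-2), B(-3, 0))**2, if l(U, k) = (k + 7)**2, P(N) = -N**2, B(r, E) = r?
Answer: 256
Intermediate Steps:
l(U, k) = (7 + k)**2
l(P(-2), B(-3, 0))**2 = ((7 - 3)**2)**2 = (4**2)**2 = 16**2 = 256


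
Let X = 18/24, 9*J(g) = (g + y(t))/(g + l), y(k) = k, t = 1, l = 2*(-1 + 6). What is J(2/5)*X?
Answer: 7/624 ≈ 0.011218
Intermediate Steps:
l = 10 (l = 2*5 = 10)
J(g) = (1 + g)/(9*(10 + g)) (J(g) = ((g + 1)/(g + 10))/9 = ((1 + g)/(10 + g))/9 = (1 + g)/(9*(10 + g)))
X = ¾ (X = 18*(1/24) = ¾ ≈ 0.75000)
J(2/5)*X = ((1 + 2/5)/(9*(10 + 2/5)))*(¾) = ((1 + 2*(⅕))/(9*(10 + 2*(⅕))))*(¾) = ((1 + ⅖)/(9*(10 + ⅖)))*(¾) = ((⅑)*(7/5)/(52/5))*(¾) = ((⅑)*(5/52)*(7/5))*(¾) = (7/468)*(¾) = 7/624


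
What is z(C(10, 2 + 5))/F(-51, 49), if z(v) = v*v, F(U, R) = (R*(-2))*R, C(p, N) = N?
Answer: -1/98 ≈ -0.010204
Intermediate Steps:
F(U, R) = -2*R**2 (F(U, R) = (-2*R)*R = -2*R**2)
z(v) = v**2
z(C(10, 2 + 5))/F(-51, 49) = (2 + 5)**2/((-2*49**2)) = 7**2/((-2*2401)) = 49/(-4802) = 49*(-1/4802) = -1/98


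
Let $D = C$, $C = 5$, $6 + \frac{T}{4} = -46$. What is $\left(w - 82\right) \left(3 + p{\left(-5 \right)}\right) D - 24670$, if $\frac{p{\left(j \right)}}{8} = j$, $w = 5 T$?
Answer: $182900$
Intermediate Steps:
$T = -208$ ($T = -24 + 4 \left(-46\right) = -24 - 184 = -208$)
$D = 5$
$w = -1040$ ($w = 5 \left(-208\right) = -1040$)
$p{\left(j \right)} = 8 j$
$\left(w - 82\right) \left(3 + p{\left(-5 \right)}\right) D - 24670 = \left(-1040 - 82\right) \left(3 + 8 \left(-5\right)\right) 5 - 24670 = - 1122 \left(3 - 40\right) 5 - 24670 = - 1122 \left(\left(-37\right) 5\right) - 24670 = \left(-1122\right) \left(-185\right) - 24670 = 207570 - 24670 = 182900$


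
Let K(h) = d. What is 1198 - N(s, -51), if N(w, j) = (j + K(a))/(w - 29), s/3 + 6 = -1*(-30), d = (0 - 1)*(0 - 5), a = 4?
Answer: 51560/43 ≈ 1199.1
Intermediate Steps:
d = 5 (d = -1*(-5) = 5)
K(h) = 5
s = 72 (s = -18 + 3*(-1*(-30)) = -18 + 3*30 = -18 + 90 = 72)
N(w, j) = (5 + j)/(-29 + w) (N(w, j) = (j + 5)/(w - 29) = (5 + j)/(-29 + w))
1198 - N(s, -51) = 1198 - (5 - 51)/(-29 + 72) = 1198 - (-46)/43 = 1198 - 1*(-46/43) = 1198 + 46/43 = 51560/43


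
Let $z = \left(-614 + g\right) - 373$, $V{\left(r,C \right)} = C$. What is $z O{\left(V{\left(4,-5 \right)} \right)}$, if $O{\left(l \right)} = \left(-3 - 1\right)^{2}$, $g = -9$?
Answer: $-15936$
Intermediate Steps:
$O{\left(l \right)} = 16$ ($O{\left(l \right)} = \left(-4\right)^{2} = 16$)
$z = -996$ ($z = \left(-614 - 9\right) - 373 = -623 - 373 = -996$)
$z O{\left(V{\left(4,-5 \right)} \right)} = \left(-996\right) 16 = -15936$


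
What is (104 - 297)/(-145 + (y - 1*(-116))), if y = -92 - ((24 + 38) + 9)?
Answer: 193/192 ≈ 1.0052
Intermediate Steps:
y = -163 (y = -92 - (62 + 9) = -92 - 1*71 = -92 - 71 = -163)
(104 - 297)/(-145 + (y - 1*(-116))) = (104 - 297)/(-145 + (-163 - 1*(-116))) = -193/(-145 + (-163 + 116)) = -193/(-145 - 47) = -193/(-192) = -193*(-1/192) = 193/192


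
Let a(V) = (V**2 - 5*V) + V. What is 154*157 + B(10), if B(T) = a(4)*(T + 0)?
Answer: 24178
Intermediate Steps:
a(V) = V**2 - 4*V
B(T) = 0 (B(T) = (4*(-4 + 4))*(T + 0) = (4*0)*T = 0*T = 0)
154*157 + B(10) = 154*157 + 0 = 24178 + 0 = 24178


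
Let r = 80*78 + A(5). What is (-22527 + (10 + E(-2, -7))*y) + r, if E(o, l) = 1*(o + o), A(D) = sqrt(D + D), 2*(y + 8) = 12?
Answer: -16299 + sqrt(10) ≈ -16296.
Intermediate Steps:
y = -2 (y = -8 + (1/2)*12 = -8 + 6 = -2)
A(D) = sqrt(2)*sqrt(D) (A(D) = sqrt(2*D) = sqrt(2)*sqrt(D))
E(o, l) = 2*o (E(o, l) = 1*(2*o) = 2*o)
r = 6240 + sqrt(10) (r = 80*78 + sqrt(2)*sqrt(5) = 6240 + sqrt(10) ≈ 6243.2)
(-22527 + (10 + E(-2, -7))*y) + r = (-22527 + (10 + 2*(-2))*(-2)) + (6240 + sqrt(10)) = (-22527 + (10 - 4)*(-2)) + (6240 + sqrt(10)) = (-22527 + 6*(-2)) + (6240 + sqrt(10)) = (-22527 - 12) + (6240 + sqrt(10)) = -22539 + (6240 + sqrt(10)) = -16299 + sqrt(10)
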